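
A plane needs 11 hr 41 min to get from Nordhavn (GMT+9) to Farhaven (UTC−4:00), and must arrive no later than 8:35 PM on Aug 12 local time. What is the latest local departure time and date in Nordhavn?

Target arrival in UTC: 8:35 PM + 4:00 = 12:35 AM on Aug 13.
Subtract 11 hours 41 minutes → departure 12:54 PM UTC on Aug 12.
Nordhavn is UTC+9:00: 12:54 PM + 9:00 = 9:54 PM on Aug 12.

9:54 PM on August 12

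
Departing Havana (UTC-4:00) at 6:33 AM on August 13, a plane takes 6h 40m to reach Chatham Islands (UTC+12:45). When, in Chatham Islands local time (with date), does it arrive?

Convert departure to UTC: 6:33 AM + 4:00 = 10:33 AM UTC on Aug 13.
Add 6 hours and 40 minutes travel time → 5:13 PM UTC.
Chatham Islands is UTC+12:45, so local arrival = 5:13 PM + 12:45 = 5:58 AM on Aug 14.

5:58 AM on August 14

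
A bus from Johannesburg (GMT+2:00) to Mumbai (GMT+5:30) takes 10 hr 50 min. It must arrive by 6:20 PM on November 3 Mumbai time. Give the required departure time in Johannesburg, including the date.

Target arrival in UTC: 6:20 PM − 5:30 = 12:50 PM on Nov 3.
Subtract 10 hours 50 minutes → departure 2:00 AM UTC on Nov 3.
Johannesburg is UTC+2:00: 2:00 AM + 2:00 = 4:00 AM on Nov 3.

4:00 AM on November 3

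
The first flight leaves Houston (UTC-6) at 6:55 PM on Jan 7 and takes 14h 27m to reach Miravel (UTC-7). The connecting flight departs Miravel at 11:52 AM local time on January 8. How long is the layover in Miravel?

3 hours 30 minutes

Convert departure to UTC: 6:55 PM + 6:00 = 12:55 AM UTC on Jan 8.
Add 14 hours and 27 minutes flight time → 3:22 PM UTC.
Miravel is UTC−7:00, so local arrival = 3:22 PM − 7:00 = 8:22 AM on Jan 8.
Layover = 11:52 AM − 8:22 AM = 3 hours 30 minutes.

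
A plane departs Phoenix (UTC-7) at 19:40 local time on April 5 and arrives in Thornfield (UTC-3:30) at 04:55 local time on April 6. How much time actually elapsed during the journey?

Departure in UTC: 19:40 + 7:00 = 02:40 on Apr 6.
Arrival in UTC: 04:55 + 3:30 = 08:25 on Apr 6.
Elapsed = 08:25 − 02:40 = 5 hours 45 minutes.

5 hours 45 minutes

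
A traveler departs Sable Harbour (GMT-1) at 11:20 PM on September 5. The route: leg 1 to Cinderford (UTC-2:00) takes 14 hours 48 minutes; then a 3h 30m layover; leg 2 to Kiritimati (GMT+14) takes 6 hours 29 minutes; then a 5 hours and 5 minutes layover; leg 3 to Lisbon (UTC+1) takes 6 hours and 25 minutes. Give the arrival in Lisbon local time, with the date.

Convert departure to UTC: 11:20 PM + 1:00 = 12:20 AM UTC on Sep 6.
Add 14 hours and 48 minutes leg 1 → 3:08 PM UTC.
Add 3 hours and 30 minutes layover in Cinderford → 6:38 PM UTC.
Add 6 hours and 29 minutes leg 2 → 1:07 AM UTC (Sep 7).
Add 5 hours and 5 minutes layover in Kiritimati → 6:12 AM UTC.
Add 6 hours 25 minutes leg 3 → 12:37 PM UTC.
Lisbon is UTC+1:00, so local arrival = 12:37 PM + 1:00 = 1:37 PM on Sep 7.

1:37 PM on Sep 7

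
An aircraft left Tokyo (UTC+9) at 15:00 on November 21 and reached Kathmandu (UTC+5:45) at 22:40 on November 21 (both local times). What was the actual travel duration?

10 hours 55 minutes

Departure in UTC: 15:00 − 9:00 = 06:00 on Nov 21.
Arrival in UTC: 22:40 − 5:45 = 16:55 on Nov 21.
Elapsed = 16:55 − 06:00 = 10 hours 55 minutes.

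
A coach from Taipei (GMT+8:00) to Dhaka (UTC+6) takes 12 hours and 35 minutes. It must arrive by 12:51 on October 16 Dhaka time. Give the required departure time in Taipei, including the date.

02:16 on Oct 16

Target arrival in UTC: 12:51 − 6:00 = 06:51 on Oct 16.
Subtract 12 hours 35 minutes → departure 18:16 UTC on Oct 15.
Taipei is UTC+8:00: 18:16 + 8:00 = 02:16 on Oct 16.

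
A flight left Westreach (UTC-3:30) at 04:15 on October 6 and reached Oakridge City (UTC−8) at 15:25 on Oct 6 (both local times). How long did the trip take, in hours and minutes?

Oakridge City is 4:30 behind Westreach.
Clock-face elapsed time (ignoring zones) is 11 hours 10 minutes.
Actual elapsed = 11 hours 10 minutes + 4:30 = 15 hours 40 minutes.

15 hours 40 minutes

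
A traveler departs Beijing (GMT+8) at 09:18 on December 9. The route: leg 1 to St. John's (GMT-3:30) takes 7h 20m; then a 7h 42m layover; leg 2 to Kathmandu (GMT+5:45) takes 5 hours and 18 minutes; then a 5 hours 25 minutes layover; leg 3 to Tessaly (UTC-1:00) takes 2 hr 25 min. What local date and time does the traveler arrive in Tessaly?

04:28 on December 10

Convert departure to UTC: 09:18 − 8:00 = 01:18 UTC on Dec 9.
Add 7 hours 20 minutes leg 1 → 08:38 UTC.
Add 7 hours 42 minutes layover in St. John's → 16:20 UTC.
Add 5 hours 18 minutes leg 2 → 21:38 UTC.
Add 5 hours 25 minutes layover in Kathmandu → 03:03 UTC (Dec 10).
Add 2 hours and 25 minutes leg 3 → 05:28 UTC.
Tessaly is UTC−1:00, so local arrival = 05:28 − 1:00 = 04:28 on Dec 10.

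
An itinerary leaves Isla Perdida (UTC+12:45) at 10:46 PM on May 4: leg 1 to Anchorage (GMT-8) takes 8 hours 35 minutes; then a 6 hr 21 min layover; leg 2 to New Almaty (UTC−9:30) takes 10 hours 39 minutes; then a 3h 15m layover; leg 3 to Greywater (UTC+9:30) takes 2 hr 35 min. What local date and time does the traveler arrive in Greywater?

2:56 AM on May 6

Convert departure to UTC: 10:46 PM − 12:45 = 10:01 AM UTC on May 4.
Add 8 hours and 35 minutes leg 1 → 6:36 PM UTC.
Add 6 hours 21 minutes layover in Anchorage → 12:57 AM UTC (May 5).
Add 10 hours and 39 minutes leg 2 → 11:36 AM UTC.
Add 3 hours and 15 minutes layover in New Almaty → 2:51 PM UTC.
Add 2 hours 35 minutes leg 3 → 5:26 PM UTC.
Greywater is UTC+9:30, so local arrival = 5:26 PM + 9:30 = 2:56 AM on May 6.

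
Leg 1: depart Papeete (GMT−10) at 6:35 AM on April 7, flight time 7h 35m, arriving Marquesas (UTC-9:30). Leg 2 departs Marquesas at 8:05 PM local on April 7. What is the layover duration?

5 hours 25 minutes

Convert departure to UTC: 6:35 AM + 10:00 = 4:35 PM UTC on Apr 7.
Add 7 hours and 35 minutes flight time → 12:10 AM UTC (Apr 8).
Marquesas is UTC−9:30, so local arrival = 12:10 AM − 9:30 = 2:40 PM on Apr 7.
Layover = 8:05 PM − 2:40 PM = 5 hours 25 minutes.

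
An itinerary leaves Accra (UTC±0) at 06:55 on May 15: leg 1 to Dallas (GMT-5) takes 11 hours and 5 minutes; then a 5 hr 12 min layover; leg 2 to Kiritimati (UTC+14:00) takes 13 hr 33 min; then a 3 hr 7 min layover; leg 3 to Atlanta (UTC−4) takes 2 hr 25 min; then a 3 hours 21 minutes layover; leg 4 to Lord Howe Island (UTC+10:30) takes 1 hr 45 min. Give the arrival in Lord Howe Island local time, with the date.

09:53 on May 17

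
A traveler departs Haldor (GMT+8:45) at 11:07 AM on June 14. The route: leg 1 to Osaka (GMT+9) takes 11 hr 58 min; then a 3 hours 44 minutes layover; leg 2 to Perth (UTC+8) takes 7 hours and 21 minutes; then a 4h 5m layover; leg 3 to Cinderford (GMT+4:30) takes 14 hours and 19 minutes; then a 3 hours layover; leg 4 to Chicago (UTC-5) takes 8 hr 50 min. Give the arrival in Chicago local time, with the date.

Convert departure to UTC: 11:07 AM − 8:45 = 2:22 AM UTC on Jun 14.
Add 11 hours 58 minutes leg 1 → 2:20 PM UTC.
Add 3 hours and 44 minutes layover in Osaka → 6:04 PM UTC.
Add 7 hours and 21 minutes leg 2 → 1:25 AM UTC (Jun 15).
Add 4 hours and 5 minutes layover in Perth → 5:30 AM UTC.
Add 14 hours 19 minutes leg 3 → 7:49 PM UTC.
Add 3 hours layover in Cinderford → 10:49 PM UTC.
Add 8 hours 50 minutes leg 4 → 7:39 AM UTC (Jun 16).
Chicago is UTC−5:00, so local arrival = 7:39 AM − 5:00 = 2:39 AM on Jun 16.

2:39 AM on Jun 16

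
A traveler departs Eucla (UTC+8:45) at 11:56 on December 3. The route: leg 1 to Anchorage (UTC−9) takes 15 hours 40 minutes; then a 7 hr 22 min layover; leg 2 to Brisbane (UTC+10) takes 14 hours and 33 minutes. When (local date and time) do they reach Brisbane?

Convert departure to UTC: 11:56 − 8:45 = 03:11 UTC on Dec 3.
Add 15 hours and 40 minutes leg 1 → 18:51 UTC.
Add 7 hours and 22 minutes layover in Anchorage → 02:13 UTC (Dec 4).
Add 14 hours 33 minutes leg 2 → 16:46 UTC.
Brisbane is UTC+10:00, so local arrival = 16:46 + 10:00 = 02:46 on Dec 5.

02:46 on December 5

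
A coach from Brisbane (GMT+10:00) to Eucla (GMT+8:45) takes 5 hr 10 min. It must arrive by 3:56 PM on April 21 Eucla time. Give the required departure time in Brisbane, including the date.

12:01 PM on April 21

Target arrival in UTC: 3:56 PM − 8:45 = 7:11 AM on Apr 21.
Subtract 5 hours 10 minutes → departure 2:01 AM UTC on Apr 21.
Brisbane is UTC+10:00: 2:01 AM + 10:00 = 12:01 PM on Apr 21.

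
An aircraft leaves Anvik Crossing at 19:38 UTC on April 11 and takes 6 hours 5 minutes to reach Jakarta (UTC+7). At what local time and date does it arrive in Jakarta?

08:43 on April 12

Departure is given in UTC: 19:38 on Apr 11.
Add 6 hours and 5 minutes → 01:43 UTC (Apr 12).
Jakarta is UTC+7:00: 01:43 + 7:00 = 08:43 on Apr 12.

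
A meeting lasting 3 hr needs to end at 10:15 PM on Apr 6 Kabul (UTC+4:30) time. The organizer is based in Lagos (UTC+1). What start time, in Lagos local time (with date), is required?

3:45 PM on April 6

Target end time in UTC: 10:15 PM − 4:30 = 5:45 PM on Apr 6.
Subtract 3 hours → start 2:45 PM UTC on Apr 6.
Lagos is UTC+1:00: 2:45 PM + 1:00 = 3:45 PM on Apr 6.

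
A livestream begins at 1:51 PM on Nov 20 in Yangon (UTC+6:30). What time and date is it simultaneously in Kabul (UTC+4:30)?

In UTC: 1:51 PM − 6:30 = 7:21 AM on Nov 20.
Kabul is UTC+4:30: 7:21 AM + 4:30 = 11:51 AM on Nov 20.

11:51 AM on Nov 20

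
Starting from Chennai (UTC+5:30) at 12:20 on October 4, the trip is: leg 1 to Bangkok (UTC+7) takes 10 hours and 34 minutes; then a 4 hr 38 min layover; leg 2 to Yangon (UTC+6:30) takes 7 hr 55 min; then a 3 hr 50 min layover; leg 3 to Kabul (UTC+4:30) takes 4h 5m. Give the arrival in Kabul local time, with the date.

Convert departure to UTC: 12:20 − 5:30 = 06:50 UTC on Oct 4.
Add 10 hours and 34 minutes leg 1 → 17:24 UTC.
Add 4 hours and 38 minutes layover in Bangkok → 22:02 UTC.
Add 7 hours 55 minutes leg 2 → 05:57 UTC (Oct 5).
Add 3 hours 50 minutes layover in Yangon → 09:47 UTC.
Add 4 hours 5 minutes leg 3 → 13:52 UTC.
Kabul is UTC+4:30, so local arrival = 13:52 + 4:30 = 18:22 on Oct 5.

18:22 on Oct 5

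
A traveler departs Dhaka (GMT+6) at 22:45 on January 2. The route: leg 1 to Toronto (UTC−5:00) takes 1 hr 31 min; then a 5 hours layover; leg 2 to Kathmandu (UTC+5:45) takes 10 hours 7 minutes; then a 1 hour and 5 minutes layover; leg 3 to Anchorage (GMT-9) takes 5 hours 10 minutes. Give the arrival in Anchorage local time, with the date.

Convert departure to UTC: 22:45 − 6:00 = 16:45 UTC on Jan 2.
Add 1 hour 31 minutes leg 1 → 18:16 UTC.
Add 5 hours layover in Toronto → 23:16 UTC.
Add 10 hours 7 minutes leg 2 → 09:23 UTC (Jan 3).
Add 1 hour 5 minutes layover in Kathmandu → 10:28 UTC.
Add 5 hours 10 minutes leg 3 → 15:38 UTC.
Anchorage is UTC−9:00, so local arrival = 15:38 − 9:00 = 06:38 on Jan 3.

06:38 on Jan 3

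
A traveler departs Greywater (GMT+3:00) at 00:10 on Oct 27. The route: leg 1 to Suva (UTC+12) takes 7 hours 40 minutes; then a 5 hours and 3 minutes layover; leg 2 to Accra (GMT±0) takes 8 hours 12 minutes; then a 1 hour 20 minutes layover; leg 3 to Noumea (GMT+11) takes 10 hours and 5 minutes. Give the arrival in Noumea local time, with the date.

16:30 on Oct 28

Convert departure to UTC: 00:10 − 3:00 = 21:10 UTC on Oct 26.
Add 7 hours 40 minutes leg 1 → 04:50 UTC (Oct 27).
Add 5 hours 3 minutes layover in Suva → 09:53 UTC.
Add 8 hours 12 minutes leg 2 → 18:05 UTC.
Add 1 hour and 20 minutes layover in Accra → 19:25 UTC.
Add 10 hours 5 minutes leg 3 → 05:30 UTC (Oct 28).
Noumea is UTC+11:00, so local arrival = 05:30 + 11:00 = 16:30 on Oct 28.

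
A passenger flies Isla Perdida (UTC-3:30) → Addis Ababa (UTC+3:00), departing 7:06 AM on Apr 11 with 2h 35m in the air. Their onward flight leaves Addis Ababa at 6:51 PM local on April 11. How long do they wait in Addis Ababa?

Convert departure to UTC: 7:06 AM + 3:30 = 10:36 AM UTC on Apr 11.
Add 2 hours and 35 minutes flight time → 1:11 PM UTC.
Addis Ababa is UTC+3:00, so local arrival = 1:11 PM + 3:00 = 4:11 PM on Apr 11.
Layover = 6:51 PM − 4:11 PM = 2 hours 40 minutes.

2 hours 40 minutes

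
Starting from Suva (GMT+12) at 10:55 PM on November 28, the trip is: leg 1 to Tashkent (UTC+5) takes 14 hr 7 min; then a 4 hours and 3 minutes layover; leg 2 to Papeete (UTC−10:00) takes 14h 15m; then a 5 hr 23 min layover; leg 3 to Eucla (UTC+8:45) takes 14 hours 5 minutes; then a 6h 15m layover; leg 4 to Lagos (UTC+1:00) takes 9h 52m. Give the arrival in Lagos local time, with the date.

Convert departure to UTC: 10:55 PM − 12:00 = 10:55 AM UTC on Nov 28.
Add 14 hours 7 minutes leg 1 → 1:02 AM UTC (Nov 29).
Add 4 hours and 3 minutes layover in Tashkent → 5:05 AM UTC.
Add 14 hours 15 minutes leg 2 → 7:20 PM UTC.
Add 5 hours 23 minutes layover in Papeete → 12:43 AM UTC (Nov 30).
Add 14 hours 5 minutes leg 3 → 2:48 PM UTC.
Add 6 hours and 15 minutes layover in Eucla → 9:03 PM UTC.
Add 9 hours 52 minutes leg 4 → 6:55 AM UTC (Dec 1).
Lagos is UTC+1:00, so local arrival = 6:55 AM + 1:00 = 7:55 AM on Dec 1.

7:55 AM on December 1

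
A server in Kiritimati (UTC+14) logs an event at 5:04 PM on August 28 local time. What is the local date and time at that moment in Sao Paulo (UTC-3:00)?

12:04 AM on Aug 28

Sao Paulo is 17:00 behind Kiritimati.
Shift by the zone difference: 5:04 PM − 17:00 = 12:04 AM on Aug 28 in Sao Paulo.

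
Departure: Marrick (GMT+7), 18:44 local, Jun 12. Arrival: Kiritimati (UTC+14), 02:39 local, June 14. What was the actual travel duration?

24 hours 55 minutes

Departure in UTC: 18:44 − 7:00 = 11:44 on Jun 12.
Arrival in UTC: 02:39 − 14:00 = 12:39 on Jun 13.
Elapsed = 12:39 − 11:44 (+1 day) = 24 hours 55 minutes.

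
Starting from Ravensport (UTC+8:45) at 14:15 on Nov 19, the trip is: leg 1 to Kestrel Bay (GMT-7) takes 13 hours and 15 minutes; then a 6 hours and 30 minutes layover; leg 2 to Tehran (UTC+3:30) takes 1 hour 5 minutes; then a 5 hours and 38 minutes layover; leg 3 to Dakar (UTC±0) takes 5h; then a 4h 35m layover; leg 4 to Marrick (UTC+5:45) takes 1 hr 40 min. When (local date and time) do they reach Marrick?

00:58 on Nov 21

Convert departure to UTC: 14:15 − 8:45 = 05:30 UTC on Nov 19.
Add 13 hours and 15 minutes leg 1 → 18:45 UTC.
Add 6 hours 30 minutes layover in Kestrel Bay → 01:15 UTC (Nov 20).
Add 1 hour and 5 minutes leg 2 → 02:20 UTC.
Add 5 hours and 38 minutes layover in Tehran → 07:58 UTC.
Add 5 hours leg 3 → 12:58 UTC.
Add 4 hours 35 minutes layover in Dakar → 17:33 UTC.
Add 1 hour 40 minutes leg 4 → 19:13 UTC.
Marrick is UTC+5:45, so local arrival = 19:13 + 5:45 = 00:58 on Nov 21.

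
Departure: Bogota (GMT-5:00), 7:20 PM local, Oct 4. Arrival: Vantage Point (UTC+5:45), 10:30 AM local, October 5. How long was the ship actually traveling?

Vantage Point is 10:45 ahead of Bogota.
Clock-face elapsed time (ignoring zones) is 15 hours 10 minutes.
Actual elapsed = 15 hours 10 minutes − 10:45 = 4 hours 25 minutes.

4 hours 25 minutes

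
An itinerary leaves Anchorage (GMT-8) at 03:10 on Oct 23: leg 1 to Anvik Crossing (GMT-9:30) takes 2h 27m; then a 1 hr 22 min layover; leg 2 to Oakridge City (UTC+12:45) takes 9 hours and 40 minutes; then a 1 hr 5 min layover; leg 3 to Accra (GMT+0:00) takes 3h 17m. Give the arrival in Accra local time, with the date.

05:01 on October 24

Convert departure to UTC: 03:10 + 8:00 = 11:10 UTC on Oct 23.
Add 2 hours and 27 minutes leg 1 → 13:37 UTC.
Add 1 hour 22 minutes layover in Anvik Crossing → 14:59 UTC.
Add 9 hours and 40 minutes leg 2 → 00:39 UTC (Oct 24).
Add 1 hour 5 minutes layover in Oakridge City → 01:44 UTC.
Add 3 hours 17 minutes leg 3 → 05:01 UTC.
Accra is UTC+0, so local arrival is the same: 05:01 on Oct 24.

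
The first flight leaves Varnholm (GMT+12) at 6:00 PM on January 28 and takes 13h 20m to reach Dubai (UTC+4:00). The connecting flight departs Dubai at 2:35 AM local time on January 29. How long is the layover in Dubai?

Convert departure to UTC: 6:00 PM − 12:00 = 6:00 AM UTC on Jan 28.
Add 13 hours 20 minutes flight time → 7:20 PM UTC.
Dubai is UTC+4:00, so local arrival = 7:20 PM + 4:00 = 11:20 PM on Jan 28.
Layover = 2:35 AM − 11:20 PM (+1 day) = 3 hours 15 minutes.

3 hours 15 minutes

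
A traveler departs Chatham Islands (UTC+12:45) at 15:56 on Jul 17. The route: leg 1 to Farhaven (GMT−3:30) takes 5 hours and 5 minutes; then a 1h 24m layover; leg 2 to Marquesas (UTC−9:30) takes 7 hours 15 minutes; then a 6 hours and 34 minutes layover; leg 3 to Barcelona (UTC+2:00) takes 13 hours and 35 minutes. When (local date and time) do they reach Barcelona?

Convert departure to UTC: 15:56 − 12:45 = 03:11 UTC on Jul 17.
Add 5 hours 5 minutes leg 1 → 08:16 UTC.
Add 1 hour 24 minutes layover in Farhaven → 09:40 UTC.
Add 7 hours and 15 minutes leg 2 → 16:55 UTC.
Add 6 hours 34 minutes layover in Marquesas → 23:29 UTC.
Add 13 hours and 35 minutes leg 3 → 13:04 UTC (Jul 18).
Barcelona is UTC+2:00, so local arrival = 13:04 + 2:00 = 15:04 on Jul 18.

15:04 on July 18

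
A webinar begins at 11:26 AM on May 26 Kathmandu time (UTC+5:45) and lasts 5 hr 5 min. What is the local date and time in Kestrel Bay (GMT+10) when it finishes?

8:46 PM on May 26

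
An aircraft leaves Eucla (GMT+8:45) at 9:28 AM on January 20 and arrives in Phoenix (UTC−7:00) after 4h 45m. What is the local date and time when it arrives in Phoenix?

10:28 PM on Jan 19

Convert departure to UTC: 9:28 AM − 8:45 = 12:43 AM UTC on Jan 20.
Add 4 hours 45 minutes travel time → 5:28 AM UTC.
Phoenix is UTC−7:00, so local arrival = 5:28 AM − 7:00 = 10:28 PM on Jan 19.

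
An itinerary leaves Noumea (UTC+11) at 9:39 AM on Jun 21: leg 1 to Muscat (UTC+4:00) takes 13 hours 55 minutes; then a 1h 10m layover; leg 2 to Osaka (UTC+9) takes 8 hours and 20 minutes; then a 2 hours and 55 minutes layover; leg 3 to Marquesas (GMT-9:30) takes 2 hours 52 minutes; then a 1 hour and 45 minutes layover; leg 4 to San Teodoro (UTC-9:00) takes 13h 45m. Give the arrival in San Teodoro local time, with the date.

10:21 AM on June 22

Convert departure to UTC: 9:39 AM − 11:00 = 10:39 PM UTC on Jun 20.
Add 13 hours and 55 minutes leg 1 → 12:34 PM UTC (Jun 21).
Add 1 hour 10 minutes layover in Muscat → 1:44 PM UTC.
Add 8 hours 20 minutes leg 2 → 10:04 PM UTC.
Add 2 hours and 55 minutes layover in Osaka → 12:59 AM UTC (Jun 22).
Add 2 hours and 52 minutes leg 3 → 3:51 AM UTC.
Add 1 hour and 45 minutes layover in Marquesas → 5:36 AM UTC.
Add 13 hours 45 minutes leg 4 → 7:21 PM UTC.
San Teodoro is UTC−9:00, so local arrival = 7:21 PM − 9:00 = 10:21 AM on Jun 22.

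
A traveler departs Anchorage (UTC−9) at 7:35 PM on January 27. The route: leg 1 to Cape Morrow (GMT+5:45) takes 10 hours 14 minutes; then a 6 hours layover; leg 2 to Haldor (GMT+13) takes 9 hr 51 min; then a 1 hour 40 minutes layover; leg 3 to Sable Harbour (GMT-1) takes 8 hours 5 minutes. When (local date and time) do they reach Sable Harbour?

3:25 PM on Jan 29

Convert departure to UTC: 7:35 PM + 9:00 = 4:35 AM UTC on Jan 28.
Add 10 hours and 14 minutes leg 1 → 2:49 PM UTC.
Add 6 hours layover in Cape Morrow → 8:49 PM UTC.
Add 9 hours and 51 minutes leg 2 → 6:40 AM UTC (Jan 29).
Add 1 hour 40 minutes layover in Haldor → 8:20 AM UTC.
Add 8 hours and 5 minutes leg 3 → 4:25 PM UTC.
Sable Harbour is UTC−1:00, so local arrival = 4:25 PM − 1:00 = 3:25 PM on Jan 29.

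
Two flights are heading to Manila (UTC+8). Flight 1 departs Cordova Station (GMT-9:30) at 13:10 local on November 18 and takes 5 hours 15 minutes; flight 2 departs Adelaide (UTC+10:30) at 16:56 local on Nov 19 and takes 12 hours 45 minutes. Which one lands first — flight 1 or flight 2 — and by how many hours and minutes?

Flight 1 in UTC: 13:10 + 9:30 = 22:40 on Nov 18.
+5 hours 15 minutes → arrive 03:55 UTC on Nov 19.
Flight 2 in UTC: 16:56 − 10:30 = 06:26 on Nov 19.
+12 hours 45 minutes → arrive 19:11 UTC on Nov 19.
Flight 1 lands earlier by 15 hours 16 minutes.

the first, by 15 hours 16 minutes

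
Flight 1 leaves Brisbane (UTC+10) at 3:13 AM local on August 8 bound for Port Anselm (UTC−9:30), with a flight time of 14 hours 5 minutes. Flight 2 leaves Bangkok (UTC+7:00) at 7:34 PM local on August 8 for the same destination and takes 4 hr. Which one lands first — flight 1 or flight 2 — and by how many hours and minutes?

Flight 1 in UTC: 3:13 AM − 10:00 = 5:13 PM on Aug 7.
+14 hours and 5 minutes → arrive 7:18 AM UTC on Aug 8.
Flight 2 in UTC: 7:34 PM − 7:00 = 12:34 PM on Aug 8.
+4 hours → arrive 4:34 PM UTC on Aug 8.
Flight 1 lands earlier by 9 hours 16 minutes.

the first, by 9 hours 16 minutes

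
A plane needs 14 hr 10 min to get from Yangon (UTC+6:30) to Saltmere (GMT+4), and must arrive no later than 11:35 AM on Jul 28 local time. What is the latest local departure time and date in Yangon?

11:55 PM on Jul 27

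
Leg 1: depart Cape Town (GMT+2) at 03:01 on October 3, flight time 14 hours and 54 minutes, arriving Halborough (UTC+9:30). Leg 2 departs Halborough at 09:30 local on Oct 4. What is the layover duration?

Convert departure to UTC: 03:01 − 2:00 = 01:01 UTC on Oct 3.
Add 14 hours 54 minutes flight time → 15:55 UTC.
Halborough is UTC+9:30, so local arrival = 15:55 + 9:30 = 01:25 on Oct 4.
Layover = 09:30 − 01:25 = 8 hours 5 minutes.

8 hours 5 minutes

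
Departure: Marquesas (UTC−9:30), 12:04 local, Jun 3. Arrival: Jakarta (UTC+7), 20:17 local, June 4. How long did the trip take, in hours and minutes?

Departure in UTC: 12:04 + 9:30 = 21:34 on Jun 3.
Arrival in UTC: 20:17 − 7:00 = 13:17 on Jun 4.
Elapsed = 13:17 − 21:34 (+1 day) = 15 hours 43 minutes.

15 hours 43 minutes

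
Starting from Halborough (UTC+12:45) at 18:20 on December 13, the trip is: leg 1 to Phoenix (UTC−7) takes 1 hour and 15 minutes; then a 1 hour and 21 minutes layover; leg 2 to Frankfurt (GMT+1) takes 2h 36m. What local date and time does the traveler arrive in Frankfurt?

Convert departure to UTC: 18:20 − 12:45 = 05:35 UTC on Dec 13.
Add 1 hour and 15 minutes leg 1 → 06:50 UTC.
Add 1 hour 21 minutes layover in Phoenix → 08:11 UTC.
Add 2 hours and 36 minutes leg 2 → 10:47 UTC.
Frankfurt is UTC+1:00, so local arrival = 10:47 + 1:00 = 11:47 on Dec 13.

11:47 on December 13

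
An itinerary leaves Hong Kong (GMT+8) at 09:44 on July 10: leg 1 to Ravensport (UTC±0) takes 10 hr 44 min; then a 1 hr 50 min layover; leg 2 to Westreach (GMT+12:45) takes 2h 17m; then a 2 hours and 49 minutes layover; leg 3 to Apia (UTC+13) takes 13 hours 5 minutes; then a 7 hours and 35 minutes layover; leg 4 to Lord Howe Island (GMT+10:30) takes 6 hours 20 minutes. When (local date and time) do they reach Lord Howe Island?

08:54 on July 12

Convert departure to UTC: 09:44 − 8:00 = 01:44 UTC on Jul 10.
Add 10 hours and 44 minutes leg 1 → 12:28 UTC.
Add 1 hour and 50 minutes layover in Ravensport → 14:18 UTC.
Add 2 hours and 17 minutes leg 2 → 16:35 UTC.
Add 2 hours and 49 minutes layover in Westreach → 19:24 UTC.
Add 13 hours 5 minutes leg 3 → 08:29 UTC (Jul 11).
Add 7 hours and 35 minutes layover in Apia → 16:04 UTC.
Add 6 hours and 20 minutes leg 4 → 22:24 UTC.
Lord Howe Island is UTC+10:30, so local arrival = 22:24 + 10:30 = 08:54 on Jul 12.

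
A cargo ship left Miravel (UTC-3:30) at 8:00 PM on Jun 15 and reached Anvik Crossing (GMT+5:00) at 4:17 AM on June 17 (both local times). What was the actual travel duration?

Departure in UTC: 8:00 PM + 3:30 = 11:30 PM on Jun 15.
Arrival in UTC: 4:17 AM − 5:00 = 11:17 PM on Jun 16.
Elapsed = 11:17 PM − 11:30 PM (+1 day) = 23 hours 47 minutes.

23 hours 47 minutes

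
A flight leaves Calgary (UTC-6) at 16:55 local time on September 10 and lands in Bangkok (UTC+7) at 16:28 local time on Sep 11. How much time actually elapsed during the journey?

10 hours 33 minutes

Departure in UTC: 16:55 + 6:00 = 22:55 on Sep 10.
Arrival in UTC: 16:28 − 7:00 = 09:28 on Sep 11.
Elapsed = 09:28 − 22:55 (+1 day) = 10 hours 33 minutes.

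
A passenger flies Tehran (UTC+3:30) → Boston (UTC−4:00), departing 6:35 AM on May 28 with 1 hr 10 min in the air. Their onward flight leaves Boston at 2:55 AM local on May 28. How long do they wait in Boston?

Convert departure to UTC: 6:35 AM − 3:30 = 3:05 AM UTC on May 28.
Add 1 hour 10 minutes flight time → 4:15 AM UTC.
Boston is UTC−4:00, so local arrival = 4:15 AM − 4:00 = 12:15 AM on May 28.
Layover = 2:55 AM − 12:15 AM = 2 hours 40 minutes.

2 hours 40 minutes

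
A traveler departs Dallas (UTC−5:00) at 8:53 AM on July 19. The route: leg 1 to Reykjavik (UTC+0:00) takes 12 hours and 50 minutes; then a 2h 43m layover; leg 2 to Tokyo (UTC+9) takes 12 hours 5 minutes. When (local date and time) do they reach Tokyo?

Convert departure to UTC: 8:53 AM + 5:00 = 1:53 PM UTC on Jul 19.
Add 12 hours and 50 minutes leg 1 → 2:43 AM UTC (Jul 20).
Add 2 hours 43 minutes layover in Reykjavik → 5:26 AM UTC.
Add 12 hours 5 minutes leg 2 → 5:31 PM UTC.
Tokyo is UTC+9:00, so local arrival = 5:31 PM + 9:00 = 2:31 AM on Jul 21.

2:31 AM on July 21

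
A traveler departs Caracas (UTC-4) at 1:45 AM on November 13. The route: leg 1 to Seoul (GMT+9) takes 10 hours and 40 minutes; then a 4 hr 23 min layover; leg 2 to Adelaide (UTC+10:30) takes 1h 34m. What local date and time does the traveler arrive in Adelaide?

Convert departure to UTC: 1:45 AM + 4:00 = 5:45 AM UTC on Nov 13.
Add 10 hours 40 minutes leg 1 → 4:25 PM UTC.
Add 4 hours 23 minutes layover in Seoul → 8:48 PM UTC.
Add 1 hour 34 minutes leg 2 → 10:22 PM UTC.
Adelaide is UTC+10:30, so local arrival = 10:22 PM + 10:30 = 8:52 AM on Nov 14.

8:52 AM on November 14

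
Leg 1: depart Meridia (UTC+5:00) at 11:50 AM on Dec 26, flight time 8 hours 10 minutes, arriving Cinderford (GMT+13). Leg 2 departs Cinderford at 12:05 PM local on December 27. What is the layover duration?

8 hours 5 minutes

Convert departure to UTC: 11:50 AM − 5:00 = 6:50 AM UTC on Dec 26.
Add 8 hours 10 minutes flight time → 3:00 PM UTC.
Cinderford is UTC+13:00, so local arrival = 3:00 PM + 13:00 = 4:00 AM on Dec 27.
Layover = 12:05 PM − 4:00 AM = 8 hours 5 minutes.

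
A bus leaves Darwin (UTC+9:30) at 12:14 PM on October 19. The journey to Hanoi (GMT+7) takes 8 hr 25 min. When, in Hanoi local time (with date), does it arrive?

6:09 PM on October 19

Convert departure to UTC: 12:14 PM − 9:30 = 2:44 AM UTC on Oct 19.
Add 8 hours 25 minutes travel time → 11:09 AM UTC.
Hanoi is UTC+7:00, so local arrival = 11:09 AM + 7:00 = 6:09 PM on Oct 19.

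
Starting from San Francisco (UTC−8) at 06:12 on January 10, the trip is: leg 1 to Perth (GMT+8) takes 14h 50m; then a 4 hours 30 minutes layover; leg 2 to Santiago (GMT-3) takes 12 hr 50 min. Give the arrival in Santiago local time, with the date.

Convert departure to UTC: 06:12 + 8:00 = 14:12 UTC on Jan 10.
Add 14 hours and 50 minutes leg 1 → 05:02 UTC (Jan 11).
Add 4 hours and 30 minutes layover in Perth → 09:32 UTC.
Add 12 hours 50 minutes leg 2 → 22:22 UTC.
Santiago is UTC−3:00, so local arrival = 22:22 − 3:00 = 19:22 on Jan 11.

19:22 on January 11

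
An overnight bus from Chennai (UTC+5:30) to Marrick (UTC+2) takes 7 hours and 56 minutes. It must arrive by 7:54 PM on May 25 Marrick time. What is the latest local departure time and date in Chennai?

Target arrival in UTC: 7:54 PM − 2:00 = 5:54 PM on May 25.
Subtract 7 hours and 56 minutes → departure 9:58 AM UTC on May 25.
Chennai is UTC+5:30: 9:58 AM + 5:30 = 3:28 PM on May 25.

3:28 PM on May 25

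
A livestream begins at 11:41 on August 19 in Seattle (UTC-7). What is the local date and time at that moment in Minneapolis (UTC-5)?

Minneapolis is 2:00 ahead of Seattle.
Shift by the zone difference: 11:41 + 2:00 = 13:41 on Aug 19 in Minneapolis.

13:41 on August 19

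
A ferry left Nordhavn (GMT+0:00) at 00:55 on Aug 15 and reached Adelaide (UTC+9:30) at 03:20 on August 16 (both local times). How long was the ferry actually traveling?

16 hours 55 minutes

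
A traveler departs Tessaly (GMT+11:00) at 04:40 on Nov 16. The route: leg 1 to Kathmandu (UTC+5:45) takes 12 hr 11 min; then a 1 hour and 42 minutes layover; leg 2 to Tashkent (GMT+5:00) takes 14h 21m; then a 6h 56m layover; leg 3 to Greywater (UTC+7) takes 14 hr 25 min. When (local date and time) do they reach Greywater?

02:15 on November 18

Convert departure to UTC: 04:40 − 11:00 = 17:40 UTC on Nov 15.
Add 12 hours and 11 minutes leg 1 → 05:51 UTC (Nov 16).
Add 1 hour and 42 minutes layover in Kathmandu → 07:33 UTC.
Add 14 hours and 21 minutes leg 2 → 21:54 UTC.
Add 6 hours and 56 minutes layover in Tashkent → 04:50 UTC (Nov 17).
Add 14 hours 25 minutes leg 3 → 19:15 UTC.
Greywater is UTC+7:00, so local arrival = 19:15 + 7:00 = 02:15 on Nov 18.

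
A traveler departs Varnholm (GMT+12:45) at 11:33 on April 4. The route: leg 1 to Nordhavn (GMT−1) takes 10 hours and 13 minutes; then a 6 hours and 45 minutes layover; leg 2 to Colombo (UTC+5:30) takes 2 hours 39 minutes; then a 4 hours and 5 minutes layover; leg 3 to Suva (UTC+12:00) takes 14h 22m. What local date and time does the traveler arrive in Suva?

00:52 on Apr 6

Convert departure to UTC: 11:33 − 12:45 = 22:48 UTC on Apr 3.
Add 10 hours 13 minutes leg 1 → 09:01 UTC (Apr 4).
Add 6 hours and 45 minutes layover in Nordhavn → 15:46 UTC.
Add 2 hours and 39 minutes leg 2 → 18:25 UTC.
Add 4 hours and 5 minutes layover in Colombo → 22:30 UTC.
Add 14 hours 22 minutes leg 3 → 12:52 UTC (Apr 5).
Suva is UTC+12:00, so local arrival = 12:52 + 12:00 = 00:52 on Apr 6.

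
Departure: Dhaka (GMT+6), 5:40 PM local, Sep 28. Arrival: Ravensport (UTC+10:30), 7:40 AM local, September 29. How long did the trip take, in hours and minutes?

Departure in UTC: 5:40 PM − 6:00 = 11:40 AM on Sep 28.
Arrival in UTC: 7:40 AM − 10:30 = 9:10 PM on Sep 28.
Elapsed = 9:10 PM − 11:40 AM = 9 hours 30 minutes.

9 hours 30 minutes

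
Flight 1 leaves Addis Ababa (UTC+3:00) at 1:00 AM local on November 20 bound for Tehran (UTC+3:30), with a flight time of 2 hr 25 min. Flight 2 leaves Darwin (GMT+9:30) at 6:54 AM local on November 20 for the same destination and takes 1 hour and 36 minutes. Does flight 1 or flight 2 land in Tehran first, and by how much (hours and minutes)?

Flight 1 in UTC: 1:00 AM − 3:00 = 10:00 PM on Nov 19.
+2 hours 25 minutes → arrive 12:25 AM UTC on Nov 20.
Flight 2 in UTC: 6:54 AM − 9:30 = 9:24 PM on Nov 19.
+1 hour 36 minutes → arrive 11:00 PM UTC on Nov 19.
Flight 2 lands earlier by 1 hour 25 minutes.

the second, by 1 hour 25 minutes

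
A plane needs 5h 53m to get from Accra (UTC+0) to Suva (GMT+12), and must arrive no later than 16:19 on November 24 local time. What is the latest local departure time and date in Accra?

22:26 on November 23

Target arrival in UTC: 16:19 − 12:00 = 04:19 on Nov 24.
Subtract 5 hours 53 minutes → departure 22:26 UTC on Nov 23.
Accra is UTC+0, so departure is 22:26 on Nov 23.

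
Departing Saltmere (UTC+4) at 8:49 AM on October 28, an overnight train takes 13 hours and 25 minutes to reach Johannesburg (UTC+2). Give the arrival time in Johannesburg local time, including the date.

Convert departure to UTC: 8:49 AM − 4:00 = 4:49 AM UTC on Oct 28.
Add 13 hours 25 minutes travel time → 6:14 PM UTC.
Johannesburg is UTC+2:00, so local arrival = 6:14 PM + 2:00 = 8:14 PM on Oct 28.

8:14 PM on Oct 28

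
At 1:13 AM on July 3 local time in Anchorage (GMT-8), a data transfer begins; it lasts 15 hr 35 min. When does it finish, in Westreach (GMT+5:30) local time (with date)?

Convert start to UTC: 1:13 AM + 8:00 = 9:13 AM UTC on Jul 3.
Add 15 hours 35 minutes duration → 12:48 AM UTC (Jul 4).
Westreach is UTC+5:30, so local end time = 12:48 AM + 5:30 = 6:18 AM on Jul 4.

6:18 AM on Jul 4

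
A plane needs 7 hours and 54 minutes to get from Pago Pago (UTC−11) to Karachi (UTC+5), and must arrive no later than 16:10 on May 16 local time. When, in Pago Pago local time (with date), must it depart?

Target arrival in UTC: 16:10 − 5:00 = 11:10 on May 16.
Subtract 7 hours and 54 minutes → departure 03:16 UTC on May 16.
Pago Pago is UTC−11:00: 03:16 − 11:00 = 16:16 on May 15.

16:16 on May 15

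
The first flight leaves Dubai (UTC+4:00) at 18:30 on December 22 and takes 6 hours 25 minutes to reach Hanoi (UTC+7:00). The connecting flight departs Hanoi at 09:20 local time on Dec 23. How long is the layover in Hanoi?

5 hours 25 minutes

Convert departure to UTC: 18:30 − 4:00 = 14:30 UTC on Dec 22.
Add 6 hours and 25 minutes flight time → 20:55 UTC.
Hanoi is UTC+7:00, so local arrival = 20:55 + 7:00 = 03:55 on Dec 23.
Layover = 09:20 − 03:55 = 5 hours 25 minutes.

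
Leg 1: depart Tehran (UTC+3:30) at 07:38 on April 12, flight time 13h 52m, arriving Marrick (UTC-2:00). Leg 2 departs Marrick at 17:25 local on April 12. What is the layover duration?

1 hour 25 minutes

Convert departure to UTC: 07:38 − 3:30 = 04:08 UTC on Apr 12.
Add 13 hours 52 minutes flight time → 18:00 UTC.
Marrick is UTC−2:00, so local arrival = 18:00 − 2:00 = 16:00 on Apr 12.
Layover = 17:25 − 16:00 = 1 hour 25 minutes.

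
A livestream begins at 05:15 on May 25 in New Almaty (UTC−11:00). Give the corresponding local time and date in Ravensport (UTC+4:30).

In UTC: 05:15 + 11:00 = 16:15 on May 25.
Ravensport is UTC+4:30: 16:15 + 4:30 = 20:45 on May 25.

20:45 on May 25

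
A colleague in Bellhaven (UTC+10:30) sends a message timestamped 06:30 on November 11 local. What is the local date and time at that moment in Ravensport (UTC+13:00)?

09:00 on November 11

Ravensport is 2:30 ahead of Bellhaven.
Shift by the zone difference: 06:30 + 2:30 = 09:00 on Nov 11 in Ravensport.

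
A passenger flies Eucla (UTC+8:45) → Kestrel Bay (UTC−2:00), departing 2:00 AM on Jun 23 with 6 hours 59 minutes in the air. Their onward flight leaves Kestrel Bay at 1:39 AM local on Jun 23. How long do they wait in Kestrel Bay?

Convert departure to UTC: 2:00 AM − 8:45 = 5:15 PM UTC on Jun 22.
Add 6 hours 59 minutes flight time → 12:14 AM UTC (Jun 23).
Kestrel Bay is UTC−2:00, so local arrival = 12:14 AM − 2:00 = 10:14 PM on Jun 22.
Layover = 1:39 AM − 10:14 PM (+1 day) = 3 hours 25 minutes.

3 hours 25 minutes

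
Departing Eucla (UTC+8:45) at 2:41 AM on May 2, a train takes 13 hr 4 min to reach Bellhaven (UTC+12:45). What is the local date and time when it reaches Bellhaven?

7:45 PM on May 2

Convert departure to UTC: 2:41 AM − 8:45 = 5:56 PM UTC on May 1.
Add 13 hours and 4 minutes travel time → 7:00 AM UTC (May 2).
Bellhaven is UTC+12:45, so local arrival = 7:00 AM + 12:45 = 7:45 PM on May 2.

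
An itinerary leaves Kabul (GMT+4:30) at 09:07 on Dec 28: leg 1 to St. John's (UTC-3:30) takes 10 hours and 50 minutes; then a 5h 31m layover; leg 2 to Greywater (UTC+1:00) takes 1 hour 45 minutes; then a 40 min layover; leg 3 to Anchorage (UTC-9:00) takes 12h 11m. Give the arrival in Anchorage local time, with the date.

Convert departure to UTC: 09:07 − 4:30 = 04:37 UTC on Dec 28.
Add 10 hours 50 minutes leg 1 → 15:27 UTC.
Add 5 hours 31 minutes layover in St. John's → 20:58 UTC.
Add 1 hour 45 minutes leg 2 → 22:43 UTC.
Add 40 minutes layover in Greywater → 23:23 UTC.
Add 12 hours and 11 minutes leg 3 → 11:34 UTC (Dec 29).
Anchorage is UTC−9:00, so local arrival = 11:34 − 9:00 = 02:34 on Dec 29.

02:34 on December 29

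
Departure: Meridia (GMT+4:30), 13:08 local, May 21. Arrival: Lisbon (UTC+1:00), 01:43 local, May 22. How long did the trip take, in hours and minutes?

Departure in UTC: 13:08 − 4:30 = 08:38 on May 21.
Arrival in UTC: 01:43 − 1:00 = 00:43 on May 22.
Elapsed = 00:43 − 08:38 (+1 day) = 16 hours 5 minutes.

16 hours 5 minutes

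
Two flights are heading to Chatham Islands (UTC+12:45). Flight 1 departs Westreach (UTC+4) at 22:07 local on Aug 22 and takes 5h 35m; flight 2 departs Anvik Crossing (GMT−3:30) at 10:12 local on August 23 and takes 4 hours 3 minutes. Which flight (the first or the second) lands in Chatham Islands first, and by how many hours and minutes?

the first, by 18 hours 3 minutes

Flight 1 in UTC: 22:07 − 4:00 = 18:07 on Aug 22.
+5 hours 35 minutes → arrive 23:42 UTC on Aug 22.
Flight 2 in UTC: 10:12 + 3:30 = 13:42 on Aug 23.
+4 hours and 3 minutes → arrive 17:45 UTC on Aug 23.
Flight 1 lands earlier by 18 hours 3 minutes.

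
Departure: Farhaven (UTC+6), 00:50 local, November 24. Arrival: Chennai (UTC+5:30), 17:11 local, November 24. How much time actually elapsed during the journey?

16 hours 51 minutes

Departure in UTC: 00:50 − 6:00 = 18:50 on Nov 23.
Arrival in UTC: 17:11 − 5:30 = 11:41 on Nov 24.
Elapsed = 11:41 − 18:50 (+1 day) = 16 hours 51 minutes.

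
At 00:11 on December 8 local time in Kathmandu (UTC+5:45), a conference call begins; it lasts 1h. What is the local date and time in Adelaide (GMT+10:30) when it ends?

05:56 on December 8

Convert start to UTC: 00:11 − 5:45 = 18:26 UTC on Dec 7.
Add 1 hour duration → 19:26 UTC.
Adelaide is UTC+10:30, so local end time = 19:26 + 10:30 = 05:56 on Dec 8.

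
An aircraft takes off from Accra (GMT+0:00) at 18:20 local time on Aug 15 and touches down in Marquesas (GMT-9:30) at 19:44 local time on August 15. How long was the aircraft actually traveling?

10 hours 54 minutes

Departure is already UTC: 18:20 on Aug 15.
Arrival in UTC: 19:44 + 9:30 = 05:14 on Aug 16.
Elapsed = 05:14 − 18:20 (+1 day) = 10 hours 54 minutes.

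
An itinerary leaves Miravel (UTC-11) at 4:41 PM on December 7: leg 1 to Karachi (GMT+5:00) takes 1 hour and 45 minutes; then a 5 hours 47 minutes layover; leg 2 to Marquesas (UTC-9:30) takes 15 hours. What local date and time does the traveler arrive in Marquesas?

4:43 PM on December 8

Convert departure to UTC: 4:41 PM + 11:00 = 3:41 AM UTC on Dec 8.
Add 1 hour 45 minutes leg 1 → 5:26 AM UTC.
Add 5 hours 47 minutes layover in Karachi → 11:13 AM UTC.
Add 15 hours leg 2 → 2:13 AM UTC (Dec 9).
Marquesas is UTC−9:30, so local arrival = 2:13 AM − 9:30 = 4:43 PM on Dec 8.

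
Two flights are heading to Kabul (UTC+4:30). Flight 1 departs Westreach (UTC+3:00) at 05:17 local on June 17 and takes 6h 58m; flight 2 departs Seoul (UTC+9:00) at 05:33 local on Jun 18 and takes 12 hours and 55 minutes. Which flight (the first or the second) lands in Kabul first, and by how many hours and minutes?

Flight 1 in UTC: 05:17 − 3:00 = 02:17 on Jun 17.
+6 hours 58 minutes → arrive 09:15 UTC on Jun 17.
Flight 2 in UTC: 05:33 − 9:00 = 20:33 on Jun 17.
+12 hours and 55 minutes → arrive 09:28 UTC on Jun 18.
Flight 1 lands earlier by 24 hours 13 minutes.

the first, by 24 hours 13 minutes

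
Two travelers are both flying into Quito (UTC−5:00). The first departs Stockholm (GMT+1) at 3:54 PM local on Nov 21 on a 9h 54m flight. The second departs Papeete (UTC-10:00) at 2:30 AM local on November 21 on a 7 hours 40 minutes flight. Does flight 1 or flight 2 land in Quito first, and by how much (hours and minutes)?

Flight 1 in UTC: 3:54 PM − 1:00 = 2:54 PM on Nov 21.
+9 hours 54 minutes → arrive 12:48 AM UTC on Nov 22.
Flight 2 in UTC: 2:30 AM + 10:00 = 12:30 PM on Nov 21.
+7 hours and 40 minutes → arrive 8:10 PM UTC on Nov 21.
Flight 2 lands earlier by 4 hours 38 minutes.

the second, by 4 hours 38 minutes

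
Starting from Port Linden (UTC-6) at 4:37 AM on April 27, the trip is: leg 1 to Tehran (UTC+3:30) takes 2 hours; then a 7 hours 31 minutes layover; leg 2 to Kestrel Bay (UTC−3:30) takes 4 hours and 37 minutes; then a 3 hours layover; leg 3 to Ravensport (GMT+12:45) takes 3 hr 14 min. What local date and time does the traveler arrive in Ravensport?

Convert departure to UTC: 4:37 AM + 6:00 = 10:37 AM UTC on Apr 27.
Add 2 hours leg 1 → 12:37 PM UTC.
Add 7 hours 31 minutes layover in Tehran → 8:08 PM UTC.
Add 4 hours 37 minutes leg 2 → 12:45 AM UTC (Apr 28).
Add 3 hours layover in Kestrel Bay → 3:45 AM UTC.
Add 3 hours and 14 minutes leg 3 → 6:59 AM UTC.
Ravensport is UTC+12:45, so local arrival = 6:59 AM + 12:45 = 7:44 PM on Apr 28.

7:44 PM on April 28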